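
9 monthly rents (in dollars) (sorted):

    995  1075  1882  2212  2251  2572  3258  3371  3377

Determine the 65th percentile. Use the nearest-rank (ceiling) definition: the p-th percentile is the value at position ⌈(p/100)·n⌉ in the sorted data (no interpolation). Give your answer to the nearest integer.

2572

n = 9.
Position = ⌈65/100 · 9⌉ = ⌈5.85⌉ = 6.
The value at rank 6 is 2572.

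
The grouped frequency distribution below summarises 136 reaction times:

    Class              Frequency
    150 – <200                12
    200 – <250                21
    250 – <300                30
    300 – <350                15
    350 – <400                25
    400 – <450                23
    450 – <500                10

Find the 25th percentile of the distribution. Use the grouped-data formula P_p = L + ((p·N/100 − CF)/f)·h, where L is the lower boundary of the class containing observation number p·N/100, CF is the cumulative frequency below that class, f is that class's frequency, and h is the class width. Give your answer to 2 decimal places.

N = 136; target position k = 25/100 · 136 = 34.
Cumulative frequencies: 12, 33, 63, 78, 103, 126, 136.
Observation 34 falls in the class 250 – <300.
L = 250, CF = 33, f = 30, h = 50.
P25 = 250 + ((34 − 33)/30)·50 = 250 + 1.66667 = 251.667.

251.67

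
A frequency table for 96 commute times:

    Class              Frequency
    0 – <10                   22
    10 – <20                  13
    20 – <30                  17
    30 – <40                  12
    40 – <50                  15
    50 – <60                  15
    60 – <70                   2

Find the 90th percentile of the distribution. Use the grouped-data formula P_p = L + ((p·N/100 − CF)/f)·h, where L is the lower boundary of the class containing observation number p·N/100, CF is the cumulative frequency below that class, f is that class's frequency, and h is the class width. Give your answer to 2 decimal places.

54.93

N = 96; target position k = 90/100 · 96 = 86.4.
Cumulative frequencies: 22, 35, 52, 64, 79, 94, 96.
Observation 86.4 falls in the class 50 – <60.
L = 50, CF = 79, f = 15, h = 10.
P90 = 50 + ((86.4 − 79)/15)·10 = 50 + 4.93333 = 54.9333.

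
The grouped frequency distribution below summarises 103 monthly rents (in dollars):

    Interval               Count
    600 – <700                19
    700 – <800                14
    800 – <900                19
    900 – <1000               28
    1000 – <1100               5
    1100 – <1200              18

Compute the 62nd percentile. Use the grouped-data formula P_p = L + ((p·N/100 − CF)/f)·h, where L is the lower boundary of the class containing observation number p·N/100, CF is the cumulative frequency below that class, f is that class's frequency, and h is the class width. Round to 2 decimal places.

N = 103; target position k = 62/100 · 103 = 63.86.
Cumulative frequencies: 19, 33, 52, 80, 85, 103.
Observation 63.86 falls in the class 900 – <1000.
L = 900, CF = 52, f = 28, h = 100.
P62 = 900 + ((63.86 − 52)/28)·100 = 900 + 42.3571 = 942.357.

942.36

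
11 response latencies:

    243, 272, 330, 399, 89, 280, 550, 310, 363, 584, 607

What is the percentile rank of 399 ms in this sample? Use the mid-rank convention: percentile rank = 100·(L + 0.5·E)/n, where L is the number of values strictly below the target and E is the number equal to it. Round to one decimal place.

Sorted: 89, 243, 272, 280, 310, 330, 363, 399, 550, 584, 607.
Count below 399: L = 7; count equal: E = 1; n = 11.
Percentile rank = 100·(7 + 0.5·1)/11 = 100·7.5/11 = 68.18.

68.2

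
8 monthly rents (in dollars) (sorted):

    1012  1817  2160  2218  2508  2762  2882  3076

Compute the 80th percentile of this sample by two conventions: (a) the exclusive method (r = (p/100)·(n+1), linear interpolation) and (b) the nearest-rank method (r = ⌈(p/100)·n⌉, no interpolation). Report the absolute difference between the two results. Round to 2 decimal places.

n = 8.
(a) r = 7.2; between ranks 7 (2882) and 8 (3076): 2920.8.
(b) the nearest-rank method: rank 7 → 2882.
|2920.8 − 2882| = 38.8.

38.80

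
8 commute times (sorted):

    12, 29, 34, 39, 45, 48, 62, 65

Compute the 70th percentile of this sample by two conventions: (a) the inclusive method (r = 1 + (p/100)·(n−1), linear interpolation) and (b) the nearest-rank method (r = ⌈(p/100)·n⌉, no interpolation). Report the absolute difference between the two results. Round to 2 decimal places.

0.30

n = 8.
(a) r = 5.9; between ranks 5 (45) and 6 (48): 47.7.
(b) the nearest-rank method: rank 6 → 48.
|47.7 − 48| = 0.3.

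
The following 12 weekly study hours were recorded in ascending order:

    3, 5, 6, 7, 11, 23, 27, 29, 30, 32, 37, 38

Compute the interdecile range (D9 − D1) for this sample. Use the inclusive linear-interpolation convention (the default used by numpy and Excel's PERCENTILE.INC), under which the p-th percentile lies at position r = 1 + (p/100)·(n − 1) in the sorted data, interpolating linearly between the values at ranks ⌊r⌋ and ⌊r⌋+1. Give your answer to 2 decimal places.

n = 12.
P10: r = 2.1; ranks 2–3 are 5, 6; interpolating gives 5.1.
P90: r = 10.9; ranks 10–11 are 32, 37; interpolating gives 36.5.
Difference: 36.5 − 5.1 = 31.4.

31.40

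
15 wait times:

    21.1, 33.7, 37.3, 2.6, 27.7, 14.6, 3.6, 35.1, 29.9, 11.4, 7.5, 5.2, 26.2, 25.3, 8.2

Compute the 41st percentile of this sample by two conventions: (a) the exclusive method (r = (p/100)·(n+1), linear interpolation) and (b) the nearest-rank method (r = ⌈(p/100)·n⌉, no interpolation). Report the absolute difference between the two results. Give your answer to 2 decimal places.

Sorted: 2.6, 3.6, 5.2, 7.5, 8.2, 11.4, 14.6, 21.1, 25.3, 26.2, 27.7, 29.9, 33.7, 35.1, 37.3.
n = 15.
(a) r = 6.56; between ranks 6 (11.4) and 7 (14.6): 13.192.
(b) the nearest-rank method: rank 7 → 14.6.
|13.192 − 14.6| = 1.408.

1.41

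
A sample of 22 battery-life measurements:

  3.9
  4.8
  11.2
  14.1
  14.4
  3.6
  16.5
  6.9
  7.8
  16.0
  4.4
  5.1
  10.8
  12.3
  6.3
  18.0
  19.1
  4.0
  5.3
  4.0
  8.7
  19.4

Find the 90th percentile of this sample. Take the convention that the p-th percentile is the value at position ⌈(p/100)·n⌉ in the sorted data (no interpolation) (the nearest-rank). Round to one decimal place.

18.0

Sorted: 3.6, 3.9, 4.0, 4.0, 4.4, 4.8, 5.1, 5.3, 6.3, 6.9, 7.8, 8.7, 10.8, 11.2, 12.3, 14.1, 14.4, 16.0, 16.5, 18.0, 19.1, 19.4.
n = 22.
Position = ⌈90/100 · 22⌉ = ⌈19.8⌉ = 20.
The value at rank 20 is 18.0.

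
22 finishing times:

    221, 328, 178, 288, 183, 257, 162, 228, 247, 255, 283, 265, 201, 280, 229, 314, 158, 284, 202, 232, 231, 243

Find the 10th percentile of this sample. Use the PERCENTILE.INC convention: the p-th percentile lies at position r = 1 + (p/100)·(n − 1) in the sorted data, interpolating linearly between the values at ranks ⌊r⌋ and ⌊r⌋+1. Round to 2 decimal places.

Sorted: 158, 162, 178, 183, 201, 202, 221, 228, 229, 231, 232, 243, 247, 255, 257, 265, 280, 283, 284, 288, 314, 328.
n = 22.
r = 1 + (10/100)·(22 − 1) = 1 + 2.1 = 3.1.
Rank 3 is 178 and rank 4 is 183.
Interpolate: 178 + 0.1·(183 − 178) = 178 + 0.1·5 = 178.5.

178.50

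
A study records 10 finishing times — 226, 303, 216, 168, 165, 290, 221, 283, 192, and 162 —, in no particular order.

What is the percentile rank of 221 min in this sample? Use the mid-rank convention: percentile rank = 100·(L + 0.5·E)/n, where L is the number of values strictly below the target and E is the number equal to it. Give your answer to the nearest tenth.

55.0

Sorted: 162, 165, 168, 192, 216, 221, 226, 283, 290, 303.
Count below 221: L = 5; count equal: E = 1; n = 10.
Percentile rank = 100·(5 + 0.5·1)/10 = 100·5.5/10 = 55.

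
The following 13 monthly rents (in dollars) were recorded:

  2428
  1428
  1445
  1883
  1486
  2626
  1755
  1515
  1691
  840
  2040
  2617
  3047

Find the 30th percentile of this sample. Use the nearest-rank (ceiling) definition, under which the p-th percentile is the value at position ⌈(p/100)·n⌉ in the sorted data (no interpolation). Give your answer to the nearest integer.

1486

Sorted: 840, 1428, 1445, 1486, 1515, 1691, 1755, 1883, 2040, 2428, 2617, 2626, 3047.
n = 13.
Position = ⌈30/100 · 13⌉ = ⌈3.9⌉ = 4.
The value at rank 4 is 1486.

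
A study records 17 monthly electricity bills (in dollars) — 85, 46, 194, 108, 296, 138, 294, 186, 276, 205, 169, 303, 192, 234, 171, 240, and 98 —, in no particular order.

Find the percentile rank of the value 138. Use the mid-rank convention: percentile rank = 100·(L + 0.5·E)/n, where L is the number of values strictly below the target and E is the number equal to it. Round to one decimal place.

26.5

Sorted: 46, 85, 98, 108, 138, 169, 171, 186, 192, 194, 205, 234, 240, 276, 294, 296, 303.
Count below 138: L = 4; count equal: E = 1; n = 17.
Percentile rank = 100·(4 + 0.5·1)/17 = 100·4.5/17 = 26.47.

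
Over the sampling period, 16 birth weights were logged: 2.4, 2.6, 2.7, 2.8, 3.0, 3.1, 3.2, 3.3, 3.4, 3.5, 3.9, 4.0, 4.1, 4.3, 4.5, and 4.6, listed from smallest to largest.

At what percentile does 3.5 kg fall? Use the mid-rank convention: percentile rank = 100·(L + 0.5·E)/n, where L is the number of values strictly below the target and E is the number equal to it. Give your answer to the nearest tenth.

59.4

Count below 3.5: L = 9; count equal: E = 1; n = 16.
Percentile rank = 100·(9 + 0.5·1)/16 = 100·9.5/16 = 59.38.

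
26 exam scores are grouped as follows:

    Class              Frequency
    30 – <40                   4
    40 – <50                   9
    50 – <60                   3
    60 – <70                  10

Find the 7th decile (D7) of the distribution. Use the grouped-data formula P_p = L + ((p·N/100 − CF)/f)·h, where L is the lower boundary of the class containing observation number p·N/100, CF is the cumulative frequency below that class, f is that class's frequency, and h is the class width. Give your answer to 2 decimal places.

N = 26; target position k = 70/100 · 26 = 18.2.
Cumulative frequencies: 4, 13, 16, 26.
Observation 18.2 falls in the class 60 – <70.
L = 60, CF = 16, f = 10, h = 10.
P70 = 60 + ((18.2 − 16)/10)·10 = 60 + 2.2 = 62.2.

62.20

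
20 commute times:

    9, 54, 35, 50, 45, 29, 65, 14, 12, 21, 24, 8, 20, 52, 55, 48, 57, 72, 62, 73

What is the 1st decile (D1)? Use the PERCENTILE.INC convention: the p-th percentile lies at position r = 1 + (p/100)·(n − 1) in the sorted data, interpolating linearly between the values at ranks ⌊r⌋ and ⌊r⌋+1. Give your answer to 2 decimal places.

11.70

Sorted: 8, 9, 12, 14, 20, 21, 24, 29, 35, 45, 48, 50, 52, 54, 55, 57, 62, 65, 72, 73.
n = 20.
r = 1 + (10/100)·(20 − 1) = 1 + 1.9 = 2.9.
Rank 2 is 9 and rank 3 is 12.
Interpolate: 9 + 0.9·(12 − 9) = 9 + 0.9·3 = 11.7.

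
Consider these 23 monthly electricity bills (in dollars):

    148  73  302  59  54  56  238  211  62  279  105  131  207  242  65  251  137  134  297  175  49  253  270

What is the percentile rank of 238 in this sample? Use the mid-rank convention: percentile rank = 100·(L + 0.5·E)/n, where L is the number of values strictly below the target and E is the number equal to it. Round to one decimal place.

67.4

Sorted: 49, 54, 56, 59, 62, 65, 73, 105, 131, 134, 137, 148, 175, 207, 211, 238, 242, 251, 253, 270, 279, 297, 302.
Count below 238: L = 15; count equal: E = 1; n = 23.
Percentile rank = 100·(15 + 0.5·1)/23 = 100·15.5/23 = 67.39.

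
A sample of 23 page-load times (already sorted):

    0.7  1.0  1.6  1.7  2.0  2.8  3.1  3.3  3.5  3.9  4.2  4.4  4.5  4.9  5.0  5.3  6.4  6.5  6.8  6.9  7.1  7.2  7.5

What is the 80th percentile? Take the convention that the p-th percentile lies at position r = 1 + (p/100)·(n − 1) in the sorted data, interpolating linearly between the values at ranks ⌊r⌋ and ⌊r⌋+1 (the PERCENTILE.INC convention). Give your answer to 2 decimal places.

n = 23.
r = 1 + (80/100)·(23 − 1) = 1 + 17.6 = 18.6.
Rank 18 is 6.5 and rank 19 is 6.8.
Interpolate: 6.5 + 0.6·(6.8 − 6.5) = 6.5 + 0.6·0.3 = 6.68.

6.68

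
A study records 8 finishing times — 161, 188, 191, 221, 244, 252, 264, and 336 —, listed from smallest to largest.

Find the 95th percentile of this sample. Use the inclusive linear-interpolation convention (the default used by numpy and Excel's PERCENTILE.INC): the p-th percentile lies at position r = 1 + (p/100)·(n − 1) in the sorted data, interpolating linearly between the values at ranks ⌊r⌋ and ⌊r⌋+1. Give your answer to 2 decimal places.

310.80

n = 8.
r = 1 + (95/100)·(8 − 1) = 1 + 6.65 = 7.65.
Rank 7 is 264 and rank 8 is 336.
Interpolate: 264 + 0.65·(336 − 264) = 264 + 0.65·72 = 310.8.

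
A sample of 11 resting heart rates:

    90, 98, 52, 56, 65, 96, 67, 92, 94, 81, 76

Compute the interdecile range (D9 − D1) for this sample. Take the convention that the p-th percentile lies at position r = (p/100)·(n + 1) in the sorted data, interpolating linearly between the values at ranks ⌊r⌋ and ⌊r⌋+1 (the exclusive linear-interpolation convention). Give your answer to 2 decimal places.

44.80

Sorted: 52, 56, 65, 67, 76, 81, 90, 92, 94, 96, 98.
n = 11.
P10: r = 1.2; ranks 1–2 are 52, 56; interpolating gives 52.8.
P90: r = 10.8; ranks 10–11 are 96, 98; interpolating gives 97.6.
Difference: 97.6 − 52.8 = 44.8.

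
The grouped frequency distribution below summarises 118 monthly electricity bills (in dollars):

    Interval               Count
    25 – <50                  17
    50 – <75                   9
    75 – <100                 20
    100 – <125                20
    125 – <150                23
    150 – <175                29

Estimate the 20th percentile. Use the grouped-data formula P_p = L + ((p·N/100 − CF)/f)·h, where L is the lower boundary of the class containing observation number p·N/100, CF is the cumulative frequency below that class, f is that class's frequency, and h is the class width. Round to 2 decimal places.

N = 118; target position k = 20/100 · 118 = 23.6.
Cumulative frequencies: 17, 26, 46, 66, 89, 118.
Observation 23.6 falls in the class 50 – <75.
L = 50, CF = 17, f = 9, h = 25.
P20 = 50 + ((23.6 − 17)/9)·25 = 50 + 18.3333 = 68.3333.

68.33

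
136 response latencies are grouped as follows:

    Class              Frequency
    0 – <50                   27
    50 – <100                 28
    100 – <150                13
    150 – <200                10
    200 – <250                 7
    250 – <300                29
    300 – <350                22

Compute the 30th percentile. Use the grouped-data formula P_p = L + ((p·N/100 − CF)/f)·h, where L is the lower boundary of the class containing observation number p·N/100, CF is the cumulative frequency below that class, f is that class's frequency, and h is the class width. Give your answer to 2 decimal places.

N = 136; target position k = 30/100 · 136 = 40.8.
Cumulative frequencies: 27, 55, 68, 78, 85, 114, 136.
Observation 40.8 falls in the class 50 – <100.
L = 50, CF = 27, f = 28, h = 50.
P30 = 50 + ((40.8 − 27)/28)·50 = 50 + 24.6429 = 74.6429.

74.64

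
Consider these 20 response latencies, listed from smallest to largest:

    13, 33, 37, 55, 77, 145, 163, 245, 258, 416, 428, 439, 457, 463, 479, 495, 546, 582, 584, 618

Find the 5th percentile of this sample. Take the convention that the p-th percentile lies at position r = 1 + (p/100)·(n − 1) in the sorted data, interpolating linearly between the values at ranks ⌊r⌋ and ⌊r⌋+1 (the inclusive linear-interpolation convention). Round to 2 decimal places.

n = 20.
r = 1 + (5/100)·(20 − 1) = 1 + 0.95 = 1.95.
Rank 1 is 13 and rank 2 is 33.
Interpolate: 13 + 0.95·(33 − 13) = 13 + 0.95·20 = 32.

32.00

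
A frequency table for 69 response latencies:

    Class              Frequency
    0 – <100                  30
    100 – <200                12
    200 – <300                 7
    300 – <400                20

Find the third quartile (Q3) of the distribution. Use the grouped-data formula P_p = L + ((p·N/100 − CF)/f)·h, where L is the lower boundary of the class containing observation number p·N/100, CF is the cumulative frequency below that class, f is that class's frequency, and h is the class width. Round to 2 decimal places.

313.75

N = 69; target position k = 75/100 · 69 = 51.75.
Cumulative frequencies: 30, 42, 49, 69.
Observation 51.75 falls in the class 300 – <400.
L = 300, CF = 49, f = 20, h = 100.
P75 = 300 + ((51.75 − 49)/20)·100 = 300 + 13.75 = 313.75.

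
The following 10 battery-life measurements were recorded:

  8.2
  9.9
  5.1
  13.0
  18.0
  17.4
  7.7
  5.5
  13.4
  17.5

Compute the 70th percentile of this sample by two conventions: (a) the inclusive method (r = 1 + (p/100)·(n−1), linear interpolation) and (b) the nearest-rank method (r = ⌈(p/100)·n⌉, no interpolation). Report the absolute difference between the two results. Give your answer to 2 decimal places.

1.20

Sorted: 5.1, 5.5, 7.7, 8.2, 9.9, 13.0, 13.4, 17.4, 17.5, 18.0.
n = 10.
(a) r = 7.3; between ranks 7 (13.4) and 8 (17.4): 14.6.
(b) the nearest-rank method: rank 7 → 13.4.
|14.6 − 13.4| = 1.2.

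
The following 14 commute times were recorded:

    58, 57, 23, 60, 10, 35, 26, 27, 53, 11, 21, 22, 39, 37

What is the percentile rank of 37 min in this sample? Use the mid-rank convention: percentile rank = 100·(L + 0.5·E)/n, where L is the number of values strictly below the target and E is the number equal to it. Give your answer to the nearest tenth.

Sorted: 10, 11, 21, 22, 23, 26, 27, 35, 37, 39, 53, 57, 58, 60.
Count below 37: L = 8; count equal: E = 1; n = 14.
Percentile rank = 100·(8 + 0.5·1)/14 = 100·8.5/14 = 60.71.

60.7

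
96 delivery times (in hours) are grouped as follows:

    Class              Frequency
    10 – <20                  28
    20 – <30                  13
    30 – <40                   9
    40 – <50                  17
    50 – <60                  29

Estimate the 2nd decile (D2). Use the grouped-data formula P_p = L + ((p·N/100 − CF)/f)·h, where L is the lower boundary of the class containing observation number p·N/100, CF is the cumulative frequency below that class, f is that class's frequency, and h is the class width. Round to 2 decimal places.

N = 96; target position k = 20/100 · 96 = 19.2.
Cumulative frequencies: 28, 41, 50, 67, 96.
Observation 19.2 falls in the class 10 – <20.
L = 10, CF = 0, f = 28, h = 10.
P20 = 10 + ((19.2 − 0)/28)·10 = 10 + 6.85714 = 16.8571.

16.86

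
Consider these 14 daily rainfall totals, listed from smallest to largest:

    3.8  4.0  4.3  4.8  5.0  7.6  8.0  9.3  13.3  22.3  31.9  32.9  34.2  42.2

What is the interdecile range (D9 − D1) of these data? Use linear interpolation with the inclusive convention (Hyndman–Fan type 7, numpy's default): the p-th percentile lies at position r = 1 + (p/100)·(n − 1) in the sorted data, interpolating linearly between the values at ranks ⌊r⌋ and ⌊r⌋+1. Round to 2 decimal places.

29.72

n = 14.
P10: r = 2.3; ranks 2–3 are 4.0, 4.3; interpolating gives 4.09.
P90: r = 12.7; ranks 12–13 are 32.9, 34.2; interpolating gives 33.81.
Difference: 33.81 − 4.09 = 29.72.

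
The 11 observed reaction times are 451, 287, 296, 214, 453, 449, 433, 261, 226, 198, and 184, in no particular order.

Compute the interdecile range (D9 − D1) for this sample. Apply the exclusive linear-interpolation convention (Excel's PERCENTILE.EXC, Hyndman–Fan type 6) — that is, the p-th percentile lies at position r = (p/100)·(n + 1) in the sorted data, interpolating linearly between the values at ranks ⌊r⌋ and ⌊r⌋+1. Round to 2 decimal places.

265.80

Sorted: 184, 198, 214, 226, 261, 287, 296, 433, 449, 451, 453.
n = 11.
P10: r = 1.2; ranks 1–2 are 184, 198; interpolating gives 186.8.
P90: r = 10.8; ranks 10–11 are 451, 453; interpolating gives 452.6.
Difference: 452.6 − 186.8 = 265.8.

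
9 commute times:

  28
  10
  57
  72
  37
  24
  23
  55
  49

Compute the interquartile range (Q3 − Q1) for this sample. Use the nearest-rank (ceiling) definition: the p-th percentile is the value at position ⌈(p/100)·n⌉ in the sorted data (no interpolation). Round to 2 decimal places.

31.00

Sorted: 10, 23, 24, 28, 37, 49, 55, 57, 72.
n = 9.
P25: rank ⌈25/100·9⌉ = 3 → 24.
P75: rank ⌈75/100·9⌉ = 7 → 55.
Difference: 55 − 24 = 31.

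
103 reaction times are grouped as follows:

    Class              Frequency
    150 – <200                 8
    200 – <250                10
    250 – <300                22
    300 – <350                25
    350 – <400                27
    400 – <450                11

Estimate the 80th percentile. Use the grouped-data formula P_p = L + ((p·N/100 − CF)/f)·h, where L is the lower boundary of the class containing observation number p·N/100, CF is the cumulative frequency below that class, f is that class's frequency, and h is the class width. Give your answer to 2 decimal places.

382.22

N = 103; target position k = 80/100 · 103 = 82.4.
Cumulative frequencies: 8, 18, 40, 65, 92, 103.
Observation 82.4 falls in the class 350 – <400.
L = 350, CF = 65, f = 27, h = 50.
P80 = 350 + ((82.4 − 65)/27)·50 = 350 + 32.2222 = 382.222.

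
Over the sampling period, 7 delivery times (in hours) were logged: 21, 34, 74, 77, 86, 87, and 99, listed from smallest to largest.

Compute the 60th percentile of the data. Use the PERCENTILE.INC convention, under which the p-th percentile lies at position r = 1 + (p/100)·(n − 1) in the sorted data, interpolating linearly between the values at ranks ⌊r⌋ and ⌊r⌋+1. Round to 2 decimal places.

82.40

n = 7.
r = 1 + (60/100)·(7 − 1) = 1 + 3.6 = 4.6.
Rank 4 is 77 and rank 5 is 86.
Interpolate: 77 + 0.6·(86 − 77) = 77 + 0.6·9 = 82.4.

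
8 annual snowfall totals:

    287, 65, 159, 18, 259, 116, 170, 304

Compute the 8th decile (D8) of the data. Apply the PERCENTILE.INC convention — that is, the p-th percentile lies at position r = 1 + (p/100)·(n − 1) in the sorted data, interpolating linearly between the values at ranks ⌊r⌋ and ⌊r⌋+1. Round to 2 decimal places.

275.80

Sorted: 18, 65, 116, 159, 170, 259, 287, 304.
n = 8.
r = 1 + (80/100)·(8 − 1) = 1 + 5.6 = 6.6.
Rank 6 is 259 and rank 7 is 287.
Interpolate: 259 + 0.6·(287 − 259) = 259 + 0.6·28 = 275.8.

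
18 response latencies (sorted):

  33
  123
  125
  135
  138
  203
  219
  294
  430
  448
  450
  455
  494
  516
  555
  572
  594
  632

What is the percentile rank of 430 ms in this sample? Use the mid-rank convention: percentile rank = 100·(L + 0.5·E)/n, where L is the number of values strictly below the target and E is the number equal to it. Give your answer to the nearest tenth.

Count below 430: L = 8; count equal: E = 1; n = 18.
Percentile rank = 100·(8 + 0.5·1)/18 = 100·8.5/18 = 47.22.

47.2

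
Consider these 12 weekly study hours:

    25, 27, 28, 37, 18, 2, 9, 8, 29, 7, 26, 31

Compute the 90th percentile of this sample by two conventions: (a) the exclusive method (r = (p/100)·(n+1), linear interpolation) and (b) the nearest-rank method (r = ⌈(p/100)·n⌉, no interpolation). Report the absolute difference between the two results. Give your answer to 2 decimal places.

4.20

Sorted: 2, 7, 8, 9, 18, 25, 26, 27, 28, 29, 31, 37.
n = 12.
(a) r = 11.7; between ranks 11 (31) and 12 (37): 35.2.
(b) the nearest-rank method: rank 11 → 31.
|35.2 − 31| = 4.2.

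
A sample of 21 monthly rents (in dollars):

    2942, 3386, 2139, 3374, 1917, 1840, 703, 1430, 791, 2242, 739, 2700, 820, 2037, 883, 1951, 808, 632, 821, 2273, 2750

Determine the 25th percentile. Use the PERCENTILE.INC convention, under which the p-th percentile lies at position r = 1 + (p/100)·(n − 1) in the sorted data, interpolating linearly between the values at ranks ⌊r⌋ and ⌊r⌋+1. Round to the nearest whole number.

820

Sorted: 632, 703, 739, 791, 808, 820, 821, 883, 1430, 1840, 1917, 1951, 2037, 2139, 2242, 2273, 2700, 2750, 2942, 3374, 3386.
n = 21.
r = 1 + (25/100)·(21 − 1) = 1 + 5 = 6.
r is an integer, so P25 is the value at rank 6: 820.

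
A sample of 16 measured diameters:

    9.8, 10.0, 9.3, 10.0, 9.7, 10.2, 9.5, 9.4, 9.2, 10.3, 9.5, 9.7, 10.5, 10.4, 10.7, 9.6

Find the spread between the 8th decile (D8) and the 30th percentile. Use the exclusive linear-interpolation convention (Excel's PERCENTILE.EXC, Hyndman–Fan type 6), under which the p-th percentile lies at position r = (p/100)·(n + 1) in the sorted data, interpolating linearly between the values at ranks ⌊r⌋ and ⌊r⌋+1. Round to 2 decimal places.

Sorted: 9.2, 9.3, 9.4, 9.5, 9.5, 9.6, 9.7, 9.7, 9.8, 10.0, 10.0, 10.2, 10.3, 10.4, 10.5, 10.7.
n = 16.
P30: r = 5.1; ranks 5–6 are 9.5, 9.6; interpolating gives 9.51.
P80: r = 13.6; ranks 13–14 are 10.3, 10.4; interpolating gives 10.36.
Difference: 10.36 − 9.51 = 0.85.

0.85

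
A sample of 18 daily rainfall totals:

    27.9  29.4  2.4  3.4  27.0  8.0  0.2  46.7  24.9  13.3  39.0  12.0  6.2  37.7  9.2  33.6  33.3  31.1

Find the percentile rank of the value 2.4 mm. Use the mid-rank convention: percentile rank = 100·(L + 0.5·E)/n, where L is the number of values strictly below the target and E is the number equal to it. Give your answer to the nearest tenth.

8.3

Sorted: 0.2, 2.4, 3.4, 6.2, 8.0, 9.2, 12.0, 13.3, 24.9, 27.0, 27.9, 29.4, 31.1, 33.3, 33.6, 37.7, 39.0, 46.7.
Count below 2.4: L = 1; count equal: E = 1; n = 18.
Percentile rank = 100·(1 + 0.5·1)/18 = 100·1.5/18 = 8.333.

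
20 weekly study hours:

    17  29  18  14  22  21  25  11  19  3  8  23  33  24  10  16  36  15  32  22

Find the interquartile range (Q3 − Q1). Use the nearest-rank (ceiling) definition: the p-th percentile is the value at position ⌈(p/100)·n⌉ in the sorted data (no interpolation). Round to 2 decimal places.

Sorted: 3, 8, 10, 11, 14, 15, 16, 17, 18, 19, 21, 22, 22, 23, 24, 25, 29, 32, 33, 36.
n = 20.
P25: rank ⌈25/100·20⌉ = 5 → 14.
P75: rank ⌈75/100·20⌉ = 15 → 24.
Difference: 24 − 14 = 10.

10.00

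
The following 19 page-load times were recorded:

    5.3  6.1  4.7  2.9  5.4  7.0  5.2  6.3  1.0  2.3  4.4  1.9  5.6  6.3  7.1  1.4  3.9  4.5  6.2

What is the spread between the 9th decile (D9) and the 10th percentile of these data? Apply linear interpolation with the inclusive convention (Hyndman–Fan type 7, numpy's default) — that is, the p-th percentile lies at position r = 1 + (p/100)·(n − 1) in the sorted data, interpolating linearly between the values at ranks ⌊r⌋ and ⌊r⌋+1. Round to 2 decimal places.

4.64

Sorted: 1.0, 1.4, 1.9, 2.3, 2.9, 3.9, 4.4, 4.5, 4.7, 5.2, 5.3, 5.4, 5.6, 6.1, 6.2, 6.3, 6.3, 7.0, 7.1.
n = 19.
P10: r = 2.8; ranks 2–3 are 1.4, 1.9; interpolating gives 1.8.
P90: r = 17.2; ranks 17–18 are 6.3, 7.0; interpolating gives 6.44.
Difference: 6.44 − 1.8 = 4.64.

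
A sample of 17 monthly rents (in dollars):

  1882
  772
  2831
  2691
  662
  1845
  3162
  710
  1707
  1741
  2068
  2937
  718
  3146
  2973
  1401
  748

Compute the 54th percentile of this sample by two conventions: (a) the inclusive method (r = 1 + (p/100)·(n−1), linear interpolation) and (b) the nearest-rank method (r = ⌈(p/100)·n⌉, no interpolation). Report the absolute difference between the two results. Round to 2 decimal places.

Sorted: 662, 710, 718, 748, 772, 1401, 1707, 1741, 1845, 1882, 2068, 2691, 2831, 2937, 2973, 3146, 3162.
n = 17.
(a) r = 9.64; between ranks 9 (1845) and 10 (1882): 1868.68.
(b) the nearest-rank method: rank 10 → 1882.
|1868.68 − 1882| = 13.32.

13.32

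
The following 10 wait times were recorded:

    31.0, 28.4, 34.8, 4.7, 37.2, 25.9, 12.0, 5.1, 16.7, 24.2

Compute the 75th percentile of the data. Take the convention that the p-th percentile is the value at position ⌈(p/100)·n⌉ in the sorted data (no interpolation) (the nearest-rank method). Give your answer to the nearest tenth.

Sorted: 4.7, 5.1, 12.0, 16.7, 24.2, 25.9, 28.4, 31.0, 34.8, 37.2.
n = 10.
Position = ⌈75/100 · 10⌉ = ⌈7.5⌉ = 8.
The value at rank 8 is 31.0.

31.0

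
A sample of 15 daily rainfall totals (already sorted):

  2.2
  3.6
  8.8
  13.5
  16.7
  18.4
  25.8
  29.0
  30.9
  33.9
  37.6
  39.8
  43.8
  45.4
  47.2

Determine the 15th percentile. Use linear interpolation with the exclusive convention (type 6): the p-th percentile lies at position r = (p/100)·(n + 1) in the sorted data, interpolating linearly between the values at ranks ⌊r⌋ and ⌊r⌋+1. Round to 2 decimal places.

n = 15.
r = (15/100)·(15 + 1) = 2.4.
Rank 2 is 3.6 and rank 3 is 8.8.
Interpolate: 3.6 + 0.4·(8.8 − 3.6) = 3.6 + 0.4·5.2 = 5.68.

5.68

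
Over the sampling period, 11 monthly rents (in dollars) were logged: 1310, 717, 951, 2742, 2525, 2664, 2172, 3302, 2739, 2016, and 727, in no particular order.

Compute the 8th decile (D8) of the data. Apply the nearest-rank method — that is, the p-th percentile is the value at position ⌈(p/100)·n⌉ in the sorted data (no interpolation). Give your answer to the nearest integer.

2739

Sorted: 717, 727, 951, 1310, 2016, 2172, 2525, 2664, 2739, 2742, 3302.
n = 11.
Position = ⌈80/100 · 11⌉ = ⌈8.8⌉ = 9.
The value at rank 9 is 2739.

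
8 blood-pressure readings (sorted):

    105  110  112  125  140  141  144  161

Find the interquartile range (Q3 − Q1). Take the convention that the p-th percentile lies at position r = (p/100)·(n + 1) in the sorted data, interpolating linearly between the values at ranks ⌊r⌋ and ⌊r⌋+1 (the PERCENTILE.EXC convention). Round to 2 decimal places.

n = 8.
P25: r = 2.25; ranks 2–3 are 110, 112; interpolating gives 110.5.
P75: r = 6.75; ranks 6–7 are 141, 144; interpolating gives 143.25.
Difference: 143.25 − 110.5 = 32.75.

32.75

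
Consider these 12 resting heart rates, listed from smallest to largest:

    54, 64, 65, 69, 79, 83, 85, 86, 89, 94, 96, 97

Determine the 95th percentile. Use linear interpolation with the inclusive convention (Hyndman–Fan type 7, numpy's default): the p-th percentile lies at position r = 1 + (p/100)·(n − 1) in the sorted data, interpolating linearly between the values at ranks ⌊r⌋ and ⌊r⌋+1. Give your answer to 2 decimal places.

96.45

n = 12.
r = 1 + (95/100)·(12 − 1) = 1 + 10.45 = 11.45.
Rank 11 is 96 and rank 12 is 97.
Interpolate: 96 + 0.45·(97 − 96) = 96 + 0.45·1 = 96.45.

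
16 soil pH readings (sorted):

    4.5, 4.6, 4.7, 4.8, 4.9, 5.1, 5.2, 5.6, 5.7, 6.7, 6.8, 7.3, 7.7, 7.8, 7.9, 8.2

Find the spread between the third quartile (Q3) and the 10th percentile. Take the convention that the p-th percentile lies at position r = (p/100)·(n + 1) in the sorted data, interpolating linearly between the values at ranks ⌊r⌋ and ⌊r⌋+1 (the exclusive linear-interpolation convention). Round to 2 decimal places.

n = 16.
P10: r = 1.7; ranks 1–2 are 4.5, 4.6; interpolating gives 4.57.
P75: r = 12.75; ranks 12–13 are 7.3, 7.7; interpolating gives 7.6.
Difference: 7.6 − 4.57 = 3.03.

3.03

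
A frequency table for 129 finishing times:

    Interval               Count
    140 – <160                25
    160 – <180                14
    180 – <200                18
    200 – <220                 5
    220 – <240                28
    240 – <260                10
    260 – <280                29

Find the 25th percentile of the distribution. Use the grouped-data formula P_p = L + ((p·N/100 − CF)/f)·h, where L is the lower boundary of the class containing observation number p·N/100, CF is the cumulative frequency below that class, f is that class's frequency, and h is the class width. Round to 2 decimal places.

170.36

N = 129; target position k = 25/100 · 129 = 32.25.
Cumulative frequencies: 25, 39, 57, 62, 90, 100, 129.
Observation 32.25 falls in the class 160 – <180.
L = 160, CF = 25, f = 14, h = 20.
P25 = 160 + ((32.25 − 25)/14)·20 = 160 + 10.3571 = 170.357.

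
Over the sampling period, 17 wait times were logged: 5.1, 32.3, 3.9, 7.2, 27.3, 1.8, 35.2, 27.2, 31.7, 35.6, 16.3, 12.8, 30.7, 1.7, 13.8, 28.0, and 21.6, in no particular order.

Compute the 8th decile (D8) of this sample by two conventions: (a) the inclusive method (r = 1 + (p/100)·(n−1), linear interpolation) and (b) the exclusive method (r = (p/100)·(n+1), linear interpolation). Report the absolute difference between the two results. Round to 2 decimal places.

Sorted: 1.7, 1.8, 3.9, 5.1, 7.2, 12.8, 13.8, 16.3, 21.6, 27.2, 27.3, 28.0, 30.7, 31.7, 32.3, 35.2, 35.6.
n = 17.
(a) r = 13.8; between ranks 13 (30.7) and 14 (31.7): 31.5.
(b) r = 14.4; between ranks 14 (31.7) and 15 (32.3): 31.94.
|31.5 − 31.94| = 0.44.

0.44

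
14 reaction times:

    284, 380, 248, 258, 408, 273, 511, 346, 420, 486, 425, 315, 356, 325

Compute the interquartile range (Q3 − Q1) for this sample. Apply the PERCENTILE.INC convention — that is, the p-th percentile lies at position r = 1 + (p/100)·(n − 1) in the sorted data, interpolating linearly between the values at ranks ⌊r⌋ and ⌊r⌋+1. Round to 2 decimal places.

125.25

Sorted: 248, 258, 273, 284, 315, 325, 346, 356, 380, 408, 420, 425, 486, 511.
n = 14.
P25: r = 4.25; ranks 4–5 are 284, 315; interpolating gives 291.75.
P75: r = 10.75; ranks 10–11 are 408, 420; interpolating gives 417.
Difference: 417 − 291.75 = 125.25.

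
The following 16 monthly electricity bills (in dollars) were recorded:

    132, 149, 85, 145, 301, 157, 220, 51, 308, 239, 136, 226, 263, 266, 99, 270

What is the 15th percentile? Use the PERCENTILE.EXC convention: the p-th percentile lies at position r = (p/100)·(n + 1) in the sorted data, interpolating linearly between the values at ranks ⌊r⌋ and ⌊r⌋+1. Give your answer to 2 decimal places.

Sorted: 51, 85, 99, 132, 136, 145, 149, 157, 220, 226, 239, 263, 266, 270, 301, 308.
n = 16.
r = (15/100)·(16 + 1) = 2.55.
Rank 2 is 85 and rank 3 is 99.
Interpolate: 85 + 0.55·(99 − 85) = 85 + 0.55·14 = 92.7.

92.70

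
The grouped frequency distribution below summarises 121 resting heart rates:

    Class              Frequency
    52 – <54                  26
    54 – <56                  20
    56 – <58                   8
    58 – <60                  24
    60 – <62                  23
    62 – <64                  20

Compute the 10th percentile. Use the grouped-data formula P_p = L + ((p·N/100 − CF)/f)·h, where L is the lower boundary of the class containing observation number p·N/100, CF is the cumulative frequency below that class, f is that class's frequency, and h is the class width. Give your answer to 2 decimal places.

N = 121; target position k = 10/100 · 121 = 12.1.
Cumulative frequencies: 26, 46, 54, 78, 101, 121.
Observation 12.1 falls in the class 52 – <54.
L = 52, CF = 0, f = 26, h = 2.
P10 = 52 + ((12.1 − 0)/26)·2 = 52 + 0.930769 = 52.9308.

52.93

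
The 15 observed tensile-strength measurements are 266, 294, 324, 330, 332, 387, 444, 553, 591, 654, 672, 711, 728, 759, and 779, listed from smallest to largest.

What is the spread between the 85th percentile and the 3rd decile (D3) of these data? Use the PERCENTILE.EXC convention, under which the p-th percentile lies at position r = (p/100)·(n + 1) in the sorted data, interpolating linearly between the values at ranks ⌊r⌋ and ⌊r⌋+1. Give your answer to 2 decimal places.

415.00

n = 15.
P30: r = 4.8; ranks 4–5 are 330, 332; interpolating gives 331.6.
P85: r = 13.6; ranks 13–14 are 728, 759; interpolating gives 746.6.
Difference: 746.6 − 331.6 = 415.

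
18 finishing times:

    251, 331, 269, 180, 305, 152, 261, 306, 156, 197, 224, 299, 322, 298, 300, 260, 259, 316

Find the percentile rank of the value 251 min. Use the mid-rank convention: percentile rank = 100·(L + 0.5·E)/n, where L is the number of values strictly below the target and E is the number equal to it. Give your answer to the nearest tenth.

30.6

Sorted: 152, 156, 180, 197, 224, 251, 259, 260, 261, 269, 298, 299, 300, 305, 306, 316, 322, 331.
Count below 251: L = 5; count equal: E = 1; n = 18.
Percentile rank = 100·(5 + 0.5·1)/18 = 100·5.5/18 = 30.56.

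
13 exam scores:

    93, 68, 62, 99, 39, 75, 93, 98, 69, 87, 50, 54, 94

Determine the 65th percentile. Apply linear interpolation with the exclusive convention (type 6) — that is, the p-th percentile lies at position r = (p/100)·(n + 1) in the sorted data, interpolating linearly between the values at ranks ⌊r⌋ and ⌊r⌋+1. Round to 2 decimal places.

Sorted: 39, 50, 54, 62, 68, 69, 75, 87, 93, 93, 94, 98, 99.
n = 13.
r = (65/100)·(13 + 1) = 9.1.
Rank 9 is 93 and rank 10 is 93.
Interpolate: 93 + 0.1·(93 − 93) = 93 + 0.1·0 = 93.

93.00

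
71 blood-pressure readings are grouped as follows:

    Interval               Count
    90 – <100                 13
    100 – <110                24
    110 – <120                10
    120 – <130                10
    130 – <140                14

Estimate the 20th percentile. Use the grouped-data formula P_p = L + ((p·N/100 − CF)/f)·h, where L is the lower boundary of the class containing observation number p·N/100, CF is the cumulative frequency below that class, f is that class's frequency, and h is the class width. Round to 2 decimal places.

100.50

N = 71; target position k = 20/100 · 71 = 14.2.
Cumulative frequencies: 13, 37, 47, 57, 71.
Observation 14.2 falls in the class 100 – <110.
L = 100, CF = 13, f = 24, h = 10.
P20 = 100 + ((14.2 − 13)/24)·10 = 100 + 0.5 = 100.5.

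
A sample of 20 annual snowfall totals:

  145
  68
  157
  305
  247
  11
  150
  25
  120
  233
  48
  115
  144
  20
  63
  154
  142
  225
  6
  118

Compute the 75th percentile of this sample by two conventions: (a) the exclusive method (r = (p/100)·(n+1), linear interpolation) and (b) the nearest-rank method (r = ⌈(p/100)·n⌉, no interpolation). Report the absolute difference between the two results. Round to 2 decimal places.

2.25

Sorted: 6, 11, 20, 25, 48, 63, 68, 115, 118, 120, 142, 144, 145, 150, 154, 157, 225, 233, 247, 305.
n = 20.
(a) r = 15.75; between ranks 15 (154) and 16 (157): 156.25.
(b) the nearest-rank method: rank 15 → 154.
|156.25 − 154| = 2.25.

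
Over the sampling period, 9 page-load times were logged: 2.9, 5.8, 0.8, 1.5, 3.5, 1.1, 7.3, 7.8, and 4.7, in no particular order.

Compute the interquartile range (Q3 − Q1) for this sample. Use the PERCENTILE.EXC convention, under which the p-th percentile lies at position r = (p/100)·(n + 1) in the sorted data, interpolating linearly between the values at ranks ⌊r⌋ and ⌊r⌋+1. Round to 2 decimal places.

Sorted: 0.8, 1.1, 1.5, 2.9, 3.5, 4.7, 5.8, 7.3, 7.8.
n = 9.
P25: r = 2.5; ranks 2–3 are 1.1, 1.5; interpolating gives 1.3.
P75: r = 7.5; ranks 7–8 are 5.8, 7.3; interpolating gives 6.55.
Difference: 6.55 − 1.3 = 5.25.

5.25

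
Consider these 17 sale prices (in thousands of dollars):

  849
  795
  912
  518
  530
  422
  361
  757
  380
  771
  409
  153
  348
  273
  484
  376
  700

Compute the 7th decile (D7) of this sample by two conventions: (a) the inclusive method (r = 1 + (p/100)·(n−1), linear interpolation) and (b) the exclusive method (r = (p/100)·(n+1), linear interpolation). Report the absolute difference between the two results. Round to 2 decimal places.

22.80

Sorted: 153, 273, 348, 361, 376, 380, 409, 422, 484, 518, 530, 700, 757, 771, 795, 849, 912.
n = 17.
(a) r = 12.2; between ranks 12 (700) and 13 (757): 711.4.
(b) r = 12.6; between ranks 12 (700) and 13 (757): 734.2.
|711.4 − 734.2| = 22.8.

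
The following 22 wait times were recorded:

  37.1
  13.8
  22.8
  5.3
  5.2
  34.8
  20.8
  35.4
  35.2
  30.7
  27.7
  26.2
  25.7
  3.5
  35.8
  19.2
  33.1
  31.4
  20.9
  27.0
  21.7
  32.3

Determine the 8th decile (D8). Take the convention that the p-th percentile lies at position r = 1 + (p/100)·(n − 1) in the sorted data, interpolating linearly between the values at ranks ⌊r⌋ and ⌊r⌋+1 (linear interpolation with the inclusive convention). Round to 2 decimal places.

Sorted: 3.5, 5.2, 5.3, 13.8, 19.2, 20.8, 20.9, 21.7, 22.8, 25.7, 26.2, 27.0, 27.7, 30.7, 31.4, 32.3, 33.1, 34.8, 35.2, 35.4, 35.8, 37.1.
n = 22.
r = 1 + (80/100)·(22 − 1) = 1 + 16.8 = 17.8.
Rank 17 is 33.1 and rank 18 is 34.8.
Interpolate: 33.1 + 0.8·(34.8 − 33.1) = 33.1 + 0.8·1.7 = 34.46.

34.46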